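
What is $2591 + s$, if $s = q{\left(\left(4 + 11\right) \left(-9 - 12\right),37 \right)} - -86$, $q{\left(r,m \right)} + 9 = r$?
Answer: $2353$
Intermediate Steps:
$q{\left(r,m \right)} = -9 + r$
$s = -238$ ($s = \left(-9 + \left(4 + 11\right) \left(-9 - 12\right)\right) - -86 = \left(-9 + 15 \left(-21\right)\right) + 86 = \left(-9 - 315\right) + 86 = -324 + 86 = -238$)
$2591 + s = 2591 - 238 = 2353$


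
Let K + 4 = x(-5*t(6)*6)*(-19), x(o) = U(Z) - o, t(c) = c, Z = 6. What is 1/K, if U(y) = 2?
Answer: -1/3462 ≈ -0.00028885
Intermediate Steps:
x(o) = 2 - o
K = -3462 (K = -4 + (2 - (-5*6)*6)*(-19) = -4 + (2 - (-30)*6)*(-19) = -4 + (2 - 1*(-180))*(-19) = -4 + (2 + 180)*(-19) = -4 + 182*(-19) = -4 - 3458 = -3462)
1/K = 1/(-3462) = -1/3462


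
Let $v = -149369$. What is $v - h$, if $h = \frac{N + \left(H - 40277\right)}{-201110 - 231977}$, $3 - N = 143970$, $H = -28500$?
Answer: $- \frac{64689984847}{433087} \approx -1.4937 \cdot 10^{5}$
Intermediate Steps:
$N = -143967$ ($N = 3 - 143970 = -143967$)
$h = \frac{212744}{433087}$ ($h = \frac{-143967 - 68777}{-201110 - 231977} = \frac{-143967 - 68777}{-433087} = \left(-212744\right) \left(- \frac{1}{433087}\right) = \frac{212744}{433087} \approx 0.49123$)
$v - h = -149369 - \frac{212744}{433087} = - \frac{64689984847}{433087}$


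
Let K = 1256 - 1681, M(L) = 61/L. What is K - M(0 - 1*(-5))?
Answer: -2186/5 ≈ -437.20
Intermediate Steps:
K = -425
K - M(0 - 1*(-5)) = -425 - 61/(0 - 1*(-5)) = -425 - 61/(0 + 5) = -425 - 61/5 = -2186/5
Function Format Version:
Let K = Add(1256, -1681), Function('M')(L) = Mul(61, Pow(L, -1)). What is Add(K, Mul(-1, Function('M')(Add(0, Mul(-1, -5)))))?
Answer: Rational(-2186, 5) ≈ -437.20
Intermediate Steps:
K = -425
Add(K, Mul(-1, Function('M')(Add(0, Mul(-1, -5))))) = Add(-425, Mul(-1, Mul(61, Pow(Add(0, Mul(-1, -5)), -1)))) = Add(-425, Mul(-1, Mul(61, Pow(Add(0, 5), -1)))) = Add(-425, Mul(-1, Mul(61, Pow(5, -1)))) = Add(-425, Mul(-1, Mul(61, Rational(1, 5)))) = Add(-425, Mul(-1, Rational(61, 5))) = Add(-425, Rational(-61, 5)) = Rational(-2186, 5)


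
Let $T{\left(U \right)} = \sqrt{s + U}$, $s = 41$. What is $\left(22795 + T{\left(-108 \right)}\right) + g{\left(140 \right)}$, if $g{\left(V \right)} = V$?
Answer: $22935 + i \sqrt{67} \approx 22935.0 + 8.1853 i$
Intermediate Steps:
$T{\left(U \right)} = \sqrt{41 + U}$
$\left(22795 + T{\left(-108 \right)}\right) + g{\left(140 \right)} = \left(22795 + \sqrt{41 - 108}\right) + 140 = \left(22795 + \sqrt{-67}\right) + 140 = \left(22795 + i \sqrt{67}\right) + 140 = 22935 + i \sqrt{67}$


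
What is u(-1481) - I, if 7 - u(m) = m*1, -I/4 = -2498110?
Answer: -9990952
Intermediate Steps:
I = 9992440 (I = -4*(-2498110) = 9992440)
u(m) = 7 - m
u(-1481) - I = (7 - 1*(-1481)) - 1*9992440 = (7 + 1481) - 9992440 = 1488 - 9992440 = -9990952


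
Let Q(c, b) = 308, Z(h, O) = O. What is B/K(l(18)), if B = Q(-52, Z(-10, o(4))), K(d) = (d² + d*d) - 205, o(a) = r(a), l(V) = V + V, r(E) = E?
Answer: 4/31 ≈ 0.12903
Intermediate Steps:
l(V) = 2*V
o(a) = a
K(d) = -205 + 2*d² (K(d) = (d² + d²) - 205 = 2*d² - 205 = -205 + 2*d²)
B = 308
B/K(l(18)) = 308/(-205 + 2*(2*18)²) = 308/(-205 + 2*36²) = 308/(-205 + 2*1296) = 308/(-205 + 2592) = 308/2387 = 308*(1/2387) = 4/31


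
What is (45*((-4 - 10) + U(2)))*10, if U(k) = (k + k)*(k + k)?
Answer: 900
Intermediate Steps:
U(k) = 4*k**2 (U(k) = (2*k)*(2*k) = 4*k**2)
(45*((-4 - 10) + U(2)))*10 = (45*((-4 - 10) + 4*2**2))*10 = (45*(-14 + 4*4))*10 = (45*(-14 + 16))*10 = (45*2)*10 = 90*10 = 900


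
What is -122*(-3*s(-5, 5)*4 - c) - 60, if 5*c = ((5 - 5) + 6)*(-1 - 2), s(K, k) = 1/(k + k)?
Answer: -1764/5 ≈ -352.80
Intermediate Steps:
s(K, k) = 1/(2*k)
c = -18/5 (c = (((5 - 5) + 6)*(-1 - 2))/5 = ((0 + 6)*(-3))/5 = (6*(-3))/5 = (⅕)*(-18) = -18/5 ≈ -3.6000)
-122*(-3*s(-5, 5)*4 - c) - 60 = -122*(-3/(2*5)*4 - 1*(-18/5)) - 60 = -122*(-3/(2*5)*4 + 18/5) - 60 = -122*(-3*⅒*4 + 18/5) - 60 = -122*(-3/10*4 + 18/5) - 60 = -122*(-6/5 + 18/5) - 60 = -122*12/5 - 60 = -1464/5 - 60 = -1764/5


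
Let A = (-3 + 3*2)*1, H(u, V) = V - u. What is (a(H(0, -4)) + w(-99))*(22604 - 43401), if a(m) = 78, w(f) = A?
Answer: -1684557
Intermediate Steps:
A = 3 (A = (-3 + 6)*1 = 3*1 = 3)
w(f) = 3
(a(H(0, -4)) + w(-99))*(22604 - 43401) = (78 + 3)*(22604 - 43401) = 81*(-20797) = -1684557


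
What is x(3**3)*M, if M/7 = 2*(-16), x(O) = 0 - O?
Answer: 6048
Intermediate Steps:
x(O) = -O
M = -224 (M = 7*(2*(-16)) = 7*(-32) = -224)
x(3**3)*M = -1*3**3*(-224) = -1*27*(-224) = -27*(-224) = 6048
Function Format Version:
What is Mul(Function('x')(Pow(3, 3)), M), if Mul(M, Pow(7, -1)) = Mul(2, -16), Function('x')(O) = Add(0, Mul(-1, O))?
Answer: 6048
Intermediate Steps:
Function('x')(O) = Mul(-1, O)
M = -224 (M = Mul(7, Mul(2, -16)) = Mul(7, -32) = -224)
Mul(Function('x')(Pow(3, 3)), M) = Mul(Mul(-1, Pow(3, 3)), -224) = Mul(Mul(-1, 27), -224) = Mul(-27, -224) = 6048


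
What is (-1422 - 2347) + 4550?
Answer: 781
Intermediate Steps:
(-1422 - 2347) + 4550 = -3769 + 4550 = 781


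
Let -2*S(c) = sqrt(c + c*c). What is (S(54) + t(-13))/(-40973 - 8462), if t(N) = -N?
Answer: -13/49435 + 3*sqrt(330)/98870 ≈ 0.00028823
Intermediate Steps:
S(c) = -sqrt(c + c**2)/2 (S(c) = -sqrt(c + c*c)/2 = -sqrt(c + c**2)/2)
(S(54) + t(-13))/(-40973 - 8462) = (-3*sqrt(6)*sqrt(1 + 54)/2 - 1*(-13))/(-40973 - 8462) = (-3*sqrt(330)/2 + 13)/(-49435) = (-3*sqrt(330)/2 + 13)*(-1/49435) = (13 - 3*sqrt(330)/2)*(-1/49435) = -13/49435 + 3*sqrt(330)/98870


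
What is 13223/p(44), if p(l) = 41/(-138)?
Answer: -1824774/41 ≈ -44507.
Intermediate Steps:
p(l) = -41/138 (p(l) = 41*(-1/138) = -41/138)
13223/p(44) = 13223/(-41/138) = 13223*(-138/41) = -1824774/41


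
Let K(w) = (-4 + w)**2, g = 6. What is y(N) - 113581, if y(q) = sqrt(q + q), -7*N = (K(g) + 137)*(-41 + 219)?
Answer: -113581 + 2*I*sqrt(87843)/7 ≈ -1.1358e+5 + 84.681*I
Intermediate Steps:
N = -25098/7 (N = -((-4 + 6)**2 + 137)*(-41 + 219)/7 = -(2**2 + 137)*178/7 = -(4 + 137)*178/7 = -141*178/7 = -1/7*25098 = -25098/7 ≈ -3585.4)
y(q) = sqrt(2)*sqrt(q) (y(q) = sqrt(2*q) = sqrt(2)*sqrt(q))
y(N) - 113581 = sqrt(2)*sqrt(-25098/7) - 113581 = sqrt(2)*(I*sqrt(175686)/7) - 113581 = 2*I*sqrt(87843)/7 - 113581 = -113581 + 2*I*sqrt(87843)/7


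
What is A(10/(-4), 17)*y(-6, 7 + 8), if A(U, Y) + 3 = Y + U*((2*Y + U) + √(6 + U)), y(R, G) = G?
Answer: -3885/4 - 75*√14/4 ≈ -1041.4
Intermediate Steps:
A(U, Y) = -3 + Y + U*(U + √(6 + U) + 2*Y) (A(U, Y) = -3 + (Y + U*((2*Y + U) + √(6 + U))) = -3 + (Y + U*((U + 2*Y) + √(6 + U))) = -3 + (Y + U*(U + √(6 + U) + 2*Y)) = -3 + Y + U*(U + √(6 + U) + 2*Y))
A(10/(-4), 17)*y(-6, 7 + 8) = (-3 + 17 + (10/(-4))² + (10/(-4))*√(6 + 10/(-4)) + 2*(10/(-4))*17)*(7 + 8) = (-3 + 17 + (10*(-¼))² + (10*(-¼))*√(6 + 10*(-¼)) + 2*(10*(-¼))*17)*15 = (-3 + 17 + (-5/2)² - 5*√(6 - 5/2)/2 + 2*(-5/2)*17)*15 = (-3 + 17 + 25/4 - 5*√14/4 - 85)*15 = (-259/4 - 5*√14/4)*15 = -3885/4 - 75*√14/4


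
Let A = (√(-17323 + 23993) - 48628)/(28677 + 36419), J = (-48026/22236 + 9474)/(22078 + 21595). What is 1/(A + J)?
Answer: -66204522760022433408143424/35097394440775145059120313 - 1918420058683501065252*√6670/35097394440775145059120313 ≈ -1.8908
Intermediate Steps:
J = 105307919/485556414 (J = (-48026*1/22236 + 9474)/43673 = (-24013/11118 + 9474)*(1/43673) = (105307919/11118)*(1/43673) = 105307919/485556414 ≈ 0.21688)
A = -12157/16274 + √6670/65096 (A = (√6670 - 48628)/65096 = (-48628 + √6670)*(1/65096) = -12157/16274 + √6670/65096 ≈ -0.74576)
1/(A + J) = 1/((-12157/16274 + √6670/65096) + 105307919/485556414) = 1/(-1047282062798/1975486270359 + √6670/65096)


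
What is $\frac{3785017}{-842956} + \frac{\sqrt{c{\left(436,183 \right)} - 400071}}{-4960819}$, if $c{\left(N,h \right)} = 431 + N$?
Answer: $- \frac{3785017}{842956} - \frac{6 i \sqrt{11089}}{4960819} \approx -4.4902 - 0.00012736 i$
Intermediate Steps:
$\frac{3785017}{-842956} + \frac{\sqrt{c{\left(436,183 \right)} - 400071}}{-4960819} = \frac{3785017}{-842956} + \frac{\sqrt{\left(431 + 436\right) - 400071}}{-4960819} = 3785017 \left(- \frac{1}{842956}\right) + \sqrt{867 - 400071} \left(- \frac{1}{4960819}\right) = - \frac{3785017}{842956} + \sqrt{-399204} \left(- \frac{1}{4960819}\right) = - \frac{3785017}{842956} + 6 i \sqrt{11089} \left(- \frac{1}{4960819}\right) = - \frac{3785017}{842956} - \frac{6 i \sqrt{11089}}{4960819}$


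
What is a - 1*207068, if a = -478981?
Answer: -686049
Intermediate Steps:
a - 1*207068 = -478981 - 1*207068 = -478981 - 207068 = -686049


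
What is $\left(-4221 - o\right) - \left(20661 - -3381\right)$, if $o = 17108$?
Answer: $-45371$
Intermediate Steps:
$\left(-4221 - o\right) - \left(20661 - -3381\right) = \left(-4221 - 17108\right) - \left(20661 - -3381\right) = \left(-4221 - 17108\right) - \left(20661 + 3381\right) = -21329 - 24042 = -45371$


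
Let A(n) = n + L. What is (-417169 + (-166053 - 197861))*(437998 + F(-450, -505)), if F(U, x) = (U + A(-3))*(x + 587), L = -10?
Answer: -312458194656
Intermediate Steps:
A(n) = -10 + n (A(n) = n - 10 = -10 + n)
F(U, x) = (-13 + U)*(587 + x) (F(U, x) = (U + (-10 - 3))*(x + 587) = (U - 13)*(587 + x) = (-13 + U)*(587 + x))
(-417169 + (-166053 - 197861))*(437998 + F(-450, -505)) = (-417169 + (-166053 - 197861))*(437998 + (-7631 - 13*(-505) + 587*(-450) - 450*(-505))) = (-417169 - 363914)*(437998 + (-7631 + 6565 - 264150 + 227250)) = -781083*(437998 - 37966) = -781083*400032 = -312458194656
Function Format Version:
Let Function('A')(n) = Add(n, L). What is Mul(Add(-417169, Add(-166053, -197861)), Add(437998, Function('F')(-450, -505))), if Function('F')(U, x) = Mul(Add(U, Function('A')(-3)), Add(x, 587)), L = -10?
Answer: -312458194656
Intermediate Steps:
Function('A')(n) = Add(-10, n) (Function('A')(n) = Add(n, -10) = Add(-10, n))
Function('F')(U, x) = Mul(Add(-13, U), Add(587, x)) (Function('F')(U, x) = Mul(Add(U, Add(-10, -3)), Add(x, 587)) = Mul(Add(U, -13), Add(587, x)) = Mul(Add(-13, U), Add(587, x)))
Mul(Add(-417169, Add(-166053, -197861)), Add(437998, Function('F')(-450, -505))) = Mul(Add(-417169, Add(-166053, -197861)), Add(437998, Add(-7631, Mul(-13, -505), Mul(587, -450), Mul(-450, -505)))) = Mul(Add(-417169, -363914), Add(437998, Add(-7631, 6565, -264150, 227250))) = Mul(-781083, Add(437998, -37966)) = Mul(-781083, 400032) = -312458194656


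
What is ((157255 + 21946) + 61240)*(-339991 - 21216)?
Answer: -86848972287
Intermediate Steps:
((157255 + 21946) + 61240)*(-339991 - 21216) = (179201 + 61240)*(-361207) = 240441*(-361207) = -86848972287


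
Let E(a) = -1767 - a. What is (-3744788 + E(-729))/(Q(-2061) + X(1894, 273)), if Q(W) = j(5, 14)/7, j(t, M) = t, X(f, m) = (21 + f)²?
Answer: -13110391/12835290 ≈ -1.0214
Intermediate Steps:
Q(W) = 5/7
(-3744788 + E(-729))/(Q(-2061) + X(1894, 273)) = (-3744788 + (-1767 - 1*(-729)))/(5/7 + (21 + 1894)²) = (-3744788 + (-1767 + 729))/(5/7 + 1915²) = (-3744788 - 1038)/(5/7 + 3667225) = -3745826/25670580/7 = -3745826*7/25670580 = -13110391/12835290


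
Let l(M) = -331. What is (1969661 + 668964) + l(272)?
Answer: 2638294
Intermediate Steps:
(1969661 + 668964) + l(272) = (1969661 + 668964) - 331 = 2638625 - 331 = 2638294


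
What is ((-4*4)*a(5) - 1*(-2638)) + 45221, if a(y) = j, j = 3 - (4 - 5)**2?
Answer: 47827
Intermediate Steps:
j = 2 (j = 3 - 1*(-1)**2 = 3 - 1*1 = 3 - 1 = 2)
a(y) = 2
((-4*4)*a(5) - 1*(-2638)) + 45221 = (-4*4*2 - 1*(-2638)) + 45221 = (-16*2 + 2638) + 45221 = (-32 + 2638) + 45221 = 2606 + 45221 = 47827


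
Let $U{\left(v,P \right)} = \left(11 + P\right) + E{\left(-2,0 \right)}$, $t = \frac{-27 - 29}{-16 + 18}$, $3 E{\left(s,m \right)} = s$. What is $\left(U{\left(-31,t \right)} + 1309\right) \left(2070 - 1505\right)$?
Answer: $\frac{2188810}{3} \approx 7.296 \cdot 10^{5}$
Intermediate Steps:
$E{\left(s,m \right)} = \frac{s}{3}$
$t = -28$ ($t = - \frac{56}{2} = \left(-56\right) \frac{1}{2} = -28$)
$U{\left(v,P \right)} = \frac{31}{3} + P$ ($U{\left(v,P \right)} = \left(11 + P\right) + \frac{1}{3} \left(-2\right) = \left(11 + P\right) - \frac{2}{3} = \frac{31}{3} + P$)
$\left(U{\left(-31,t \right)} + 1309\right) \left(2070 - 1505\right) = \left(\left(\frac{31}{3} - 28\right) + 1309\right) \left(2070 - 1505\right) = \left(- \frac{53}{3} + 1309\right) 565 = \frac{3874}{3} \cdot 565 = \frac{2188810}{3}$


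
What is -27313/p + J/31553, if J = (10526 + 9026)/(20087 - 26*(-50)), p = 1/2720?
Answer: -50133593537825408/674824011 ≈ -7.4291e+7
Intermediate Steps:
p = 1/2720 ≈ 0.00036765
J = 19552/21387 (J = 19552/(20087 + 1300) = 19552/21387 ≈ 0.91420)
-27313/p + J/31553 = -27313/1/2720 + (19552/21387)/31553 = -27313*2720 + (19552/21387)*(1/31553) = -74291360 + 19552/674824011 = -50133593537825408/674824011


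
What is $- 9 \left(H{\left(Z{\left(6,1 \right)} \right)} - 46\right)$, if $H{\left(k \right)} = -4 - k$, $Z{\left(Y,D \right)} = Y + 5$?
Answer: $549$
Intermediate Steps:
$Z{\left(Y,D \right)} = 5 + Y$
$- 9 \left(H{\left(Z{\left(6,1 \right)} \right)} - 46\right) = - 9 \left(\left(-4 - \left(5 + 6\right)\right) - 46\right) = - 9 \left(\left(-4 - 11\right) - 46\right) = - 9 \left(-15 - 46\right) = \left(-9\right) \left(-61\right) = 549$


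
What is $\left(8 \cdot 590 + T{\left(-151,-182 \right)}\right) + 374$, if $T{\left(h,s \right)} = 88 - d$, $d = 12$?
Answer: $5170$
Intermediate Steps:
$T{\left(h,s \right)} = 76$ ($T{\left(h,s \right)} = 88 - 12 = 76$)
$\left(8 \cdot 590 + T{\left(-151,-182 \right)}\right) + 374 = \left(8 \cdot 590 + 76\right) + 374 = \left(4720 + 76\right) + 374 = 4796 + 374 = 5170$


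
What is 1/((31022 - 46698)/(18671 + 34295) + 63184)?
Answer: 26483/1673294034 ≈ 1.5827e-5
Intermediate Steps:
1/((31022 - 46698)/(18671 + 34295) + 63184) = 1/(-15676/52966 + 63184) = 1/(-15676*1/52966 + 63184) = 1/(-7838/26483 + 63184) = 1/(1673294034/26483) = 26483/1673294034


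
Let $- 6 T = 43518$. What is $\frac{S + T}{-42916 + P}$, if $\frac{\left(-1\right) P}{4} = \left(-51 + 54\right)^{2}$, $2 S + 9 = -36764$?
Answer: $\frac{51279}{85904} \approx 0.59693$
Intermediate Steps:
$S = - \frac{36773}{2}$ ($S = - \frac{9}{2} + \frac{1}{2} \left(-36764\right) = - \frac{9}{2} - 18382 = - \frac{36773}{2} \approx -18387.0$)
$T = -7253$ ($T = \left(- \frac{1}{6}\right) 43518 = -7253$)
$P = -36$ ($P = - 4 \left(-51 + 54\right)^{2} = - 4 \cdot 3^{2} = \left(-4\right) 9 = -36$)
$\frac{S + T}{-42916 + P} = \frac{- \frac{36773}{2} - 7253}{-42916 - 36} = - \frac{51279}{2 \left(-42952\right)} = \left(- \frac{51279}{2}\right) \left(- \frac{1}{42952}\right) = \frac{51279}{85904}$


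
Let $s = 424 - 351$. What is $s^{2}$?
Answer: $5329$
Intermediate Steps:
$s = 73$ ($s = 424 - 351 = 73$)
$s^{2} = 73^{2} = 5329$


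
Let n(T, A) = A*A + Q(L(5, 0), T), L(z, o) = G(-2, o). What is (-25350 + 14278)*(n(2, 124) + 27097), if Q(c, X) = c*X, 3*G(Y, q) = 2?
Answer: -1410827456/3 ≈ -4.7028e+8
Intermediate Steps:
G(Y, q) = ⅔ (G(Y, q) = (⅓)*2 = ⅔)
L(z, o) = ⅔
Q(c, X) = X*c
n(T, A) = A² + 2*T/3 (n(T, A) = A*A + T*(⅔) = A² + 2*T/3)
(-25350 + 14278)*(n(2, 124) + 27097) = (-25350 + 14278)*((124² + (⅔)*2) + 27097) = -11072*((15376 + 4/3) + 27097) = -11072*(46132/3 + 27097) = -11072*127423/3 = -1410827456/3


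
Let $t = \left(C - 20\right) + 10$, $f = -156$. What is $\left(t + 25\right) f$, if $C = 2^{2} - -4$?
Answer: $-3588$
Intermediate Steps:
$C = 8$ ($C = 4 + 4 = 8$)
$t = -2$ ($t = \left(8 - 20\right) + 10 = -12 + 10 = -2$)
$\left(t + 25\right) f = \left(-2 + 25\right) \left(-156\right) = 23 \left(-156\right) = -3588$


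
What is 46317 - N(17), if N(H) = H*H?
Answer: 46028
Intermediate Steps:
N(H) = H²
46317 - N(17) = 46317 - 1*17² = 46317 - 1*289 = 46317 - 289 = 46028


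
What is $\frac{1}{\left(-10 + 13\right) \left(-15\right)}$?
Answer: $- \frac{1}{45} \approx -0.022222$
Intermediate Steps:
$\frac{1}{\left(-10 + 13\right) \left(-15\right)} = \frac{1}{3 \left(-15\right)} = \frac{1}{-45} = - \frac{1}{45}$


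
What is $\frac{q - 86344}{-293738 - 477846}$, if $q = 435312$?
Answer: $- \frac{43621}{96448} \approx -0.45227$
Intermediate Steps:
$\frac{q - 86344}{-293738 - 477846} = \frac{435312 - 86344}{-293738 - 477846} = \frac{348968}{-771584} = 348968 \left(- \frac{1}{771584}\right) = - \frac{43621}{96448}$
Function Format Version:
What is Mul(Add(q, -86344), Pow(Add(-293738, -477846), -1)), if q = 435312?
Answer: Rational(-43621, 96448) ≈ -0.45227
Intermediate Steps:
Mul(Add(q, -86344), Pow(Add(-293738, -477846), -1)) = Mul(Add(435312, -86344), Pow(Add(-293738, -477846), -1)) = Mul(348968, Pow(-771584, -1)) = Mul(348968, Rational(-1, 771584)) = Rational(-43621, 96448)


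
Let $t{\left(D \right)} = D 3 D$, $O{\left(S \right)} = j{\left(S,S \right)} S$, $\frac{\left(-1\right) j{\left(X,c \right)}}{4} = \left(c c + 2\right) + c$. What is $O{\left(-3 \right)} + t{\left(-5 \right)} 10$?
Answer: $846$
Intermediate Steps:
$j{\left(X,c \right)} = -8 - 4 c - 4 c^{2}$ ($j{\left(X,c \right)} = - 4 \left(\left(c c + 2\right) + c\right) = - 4 \left(\left(c^{2} + 2\right) + c\right) = - 4 \left(\left(2 + c^{2}\right) + c\right) = - 4 \left(2 + c + c^{2}\right) = -8 - 4 c - 4 c^{2}$)
$O{\left(S \right)} = S \left(-8 - 4 S - 4 S^{2}\right)$ ($O{\left(S \right)} = \left(-8 - 4 S - 4 S^{2}\right) S = S \left(-8 - 4 S - 4 S^{2}\right)$)
$t{\left(D \right)} = 3 D^{2}$ ($t{\left(D \right)} = 3 D D = 3 D^{2}$)
$O{\left(-3 \right)} + t{\left(-5 \right)} 10 = \left(-4\right) \left(-3\right) \left(2 - 3 + \left(-3\right)^{2}\right) + 3 \left(-5\right)^{2} \cdot 10 = \left(-4\right) \left(-3\right) \left(2 - 3 + 9\right) + 3 \cdot 25 \cdot 10 = \left(-4\right) \left(-3\right) 8 + 75 \cdot 10 = 96 + 750 = 846$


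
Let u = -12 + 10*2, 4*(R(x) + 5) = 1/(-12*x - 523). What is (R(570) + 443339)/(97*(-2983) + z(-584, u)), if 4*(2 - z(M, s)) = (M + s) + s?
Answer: -13057072967/8517724564 ≈ -1.5329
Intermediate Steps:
R(x) = -5 + 1/(4*(-523 - 12*x)) (R(x) = -5 + 1/(4*(-12*x - 523)) = -5 + 1/(4*(-523 - 12*x)))
u = 8 (u = -12 + 20 = 8)
z(M, s) = 2 - s/2 - M/4 (z(M, s) = 2 - ((M + s) + s)/4 = 2 - (M + 2*s)/4 = 2 + (-s/2 - M/4) = 2 - s/2 - M/4)
(R(570) + 443339)/(97*(-2983) + z(-584, u)) = (3*(-3487 - 80*570)/(4*(523 + 12*570)) + 443339)/(97*(-2983) + (2 - ½*8 - ¼*(-584))) = (3*(-3487 - 45600)/(4*(523 + 6840)) + 443339)/(-289351 + (2 - 4 + 146)) = ((¾)*(-49087)/7363 + 443339)/(-289351 + 144) = ((¾)*(1/7363)*(-49087) + 443339)/(-289207) = (-147261/29452 + 443339)*(-1/289207) = (13057072967/29452)*(-1/289207) = -13057072967/8517724564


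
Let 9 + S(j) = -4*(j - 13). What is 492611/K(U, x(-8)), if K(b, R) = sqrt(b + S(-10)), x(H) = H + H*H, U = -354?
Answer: -492611*I*sqrt(271)/271 ≈ -29924.0*I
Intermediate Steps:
S(j) = 43 - 4*j (S(j) = -9 - 4*(j - 13) = -9 - 4*(-13 + j) = -9 + (52 - 4*j) = 43 - 4*j)
x(H) = H + H**2
K(b, R) = sqrt(83 + b) (K(b, R) = sqrt(b + (43 - 4*(-10))) = sqrt(b + (43 + 40)) = sqrt(b + 83) = sqrt(83 + b))
492611/K(U, x(-8)) = 492611/(sqrt(83 - 354)) = 492611/(sqrt(-271)) = 492611/((I*sqrt(271))) = 492611*(-I*sqrt(271)/271) = -492611*I*sqrt(271)/271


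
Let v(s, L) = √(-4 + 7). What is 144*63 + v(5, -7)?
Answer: 9072 + √3 ≈ 9073.7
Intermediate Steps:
v(s, L) = √3
144*63 + v(5, -7) = 144*63 + √3 = 9072 + √3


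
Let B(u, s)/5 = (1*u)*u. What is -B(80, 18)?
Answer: -32000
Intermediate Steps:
B(u, s) = 5*u**2 (B(u, s) = 5*((1*u)*u) = 5*(u*u) = 5*u**2)
-B(80, 18) = -5*80**2 = -5*6400 = -1*32000 = -32000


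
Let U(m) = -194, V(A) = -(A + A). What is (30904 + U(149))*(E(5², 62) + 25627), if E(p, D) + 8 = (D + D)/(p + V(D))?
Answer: 77885381470/99 ≈ 7.8672e+8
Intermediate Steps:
V(A) = -2*A
E(p, D) = -8 + 2*D/(p - 2*D) (E(p, D) = -8 + (D + D)/(p - 2*D) = -8 + (2*D)/(p - 2*D) = -8 + 2*D/(p - 2*D))
(30904 + U(149))*(E(5², 62) + 25627) = (30904 - 194)*(2*(-9*62 + 4*5²)/(-1*5² + 2*62) + 25627) = 30710*(2*(-558 + 4*25)/(-1*25 + 124) + 25627) = 30710*(2*(-558 + 100)/(-25 + 124) + 25627) = 30710*(2*(-458)/99 + 25627) = 30710*(2*(1/99)*(-458) + 25627) = 30710*(-916/99 + 25627) = 30710*(2536157/99) = 77885381470/99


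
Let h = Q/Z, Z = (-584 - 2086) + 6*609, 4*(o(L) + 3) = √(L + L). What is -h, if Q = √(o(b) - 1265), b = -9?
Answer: -√(-5072 + 3*I*√2)/1968 ≈ -1.5135e-5 - 0.036188*I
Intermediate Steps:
o(L) = -3 + √2*√L/4 (o(L) = -3 + √(L + L)/4 = -3 + √(2*L)/4 = -3 + (√2*√L)/4 = -3 + √2*√L/4)
Q = √(-1268 + 3*I*√2/4) (Q = √((-3 + √2*√(-9)/4) - 1265) = √((-3 + √2*(3*I)/4) - 1265) = √((-3 + 3*I*√2/4) - 1265) = √(-1268 + 3*I*√2/4) ≈ 0.0149 + 35.609*I)
Z = 984 (Z = -2670 + 3654 = 984)
h = √(-5072 + 3*I*√2)/1968 (h = (√(-5072 + 3*I*√2)/2)/984 = (√(-5072 + 3*I*√2)/2)*(1/984) = √(-5072 + 3*I*√2)/1968 ≈ 1.5135e-5 + 0.036188*I)
-h = -√(-5072 + 3*I*√2)/1968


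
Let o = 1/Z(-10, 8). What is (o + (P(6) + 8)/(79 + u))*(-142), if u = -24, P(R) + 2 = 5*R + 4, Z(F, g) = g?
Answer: -5325/44 ≈ -121.02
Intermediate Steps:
P(R) = 2 + 5*R (P(R) = -2 + (5*R + 4) = -2 + (4 + 5*R) = 2 + 5*R)
o = 1/8 ≈ 0.12500
(o + (P(6) + 8)/(79 + u))*(-142) = (1/8 + ((2 + 5*6) + 8)/(79 - 24))*(-142) = (1/8 + ((2 + 30) + 8)/55)*(-142) = (1/8 + (32 + 8)*(1/55))*(-142) = (1/8 + 40*(1/55))*(-142) = (1/8 + 8/11)*(-142) = (75/88)*(-142) = -5325/44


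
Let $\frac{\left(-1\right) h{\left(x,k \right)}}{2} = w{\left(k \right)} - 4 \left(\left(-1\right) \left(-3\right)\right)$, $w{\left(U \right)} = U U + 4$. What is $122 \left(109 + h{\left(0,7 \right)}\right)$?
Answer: $3294$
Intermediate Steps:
$w{\left(U \right)} = 4 + U^{2}$ ($w{\left(U \right)} = U^{2} + 4 = 4 + U^{2}$)
$h{\left(x,k \right)} = 16 - 2 k^{2}$ ($h{\left(x,k \right)} = - 2 \left(\left(4 + k^{2}\right) - 4 \left(\left(-1\right) \left(-3\right)\right)\right) = - 2 \left(\left(4 + k^{2}\right) - 4 \cdot 3\right) = - 2 \left(\left(4 + k^{2}\right) - 12\right) = - 2 \left(-8 + k^{2}\right) = 16 - 2 k^{2}$)
$122 \left(109 + h{\left(0,7 \right)}\right) = 122 \left(109 + \left(16 - 2 \cdot 7^{2}\right)\right) = 122 \left(109 + \left(16 - 98\right)\right) = 122 \left(109 - 82\right) = 122 \cdot 27 = 3294$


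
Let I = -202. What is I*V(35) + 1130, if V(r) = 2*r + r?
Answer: -20080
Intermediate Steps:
V(r) = 3*r
I*V(35) + 1130 = -606*35 + 1130 = -202*105 + 1130 = -21210 + 1130 = -20080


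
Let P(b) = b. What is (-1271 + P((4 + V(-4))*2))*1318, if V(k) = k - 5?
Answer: -1688358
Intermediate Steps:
V(k) = -5 + k
(-1271 + P((4 + V(-4))*2))*1318 = (-1271 + (4 + (-5 - 4))*2)*1318 = (-1271 + (4 - 9)*2)*1318 = (-1271 - 5*2)*1318 = (-1271 - 10)*1318 = -1281*1318 = -1688358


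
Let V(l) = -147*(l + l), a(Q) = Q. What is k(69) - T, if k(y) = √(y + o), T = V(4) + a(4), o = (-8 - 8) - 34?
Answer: 1172 + √19 ≈ 1176.4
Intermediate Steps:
V(l) = -294*l
o = -50 (o = -16 - 34 = -50)
T = -1172 (T = -294*4 + 4 = -1176 + 4 = -1172)
k(y) = √(-50 + y) (k(y) = √(y - 50) = √(-50 + y))
k(69) - T = √(-50 + 69) - 1*(-1172) = √19 + 1172 = 1172 + √19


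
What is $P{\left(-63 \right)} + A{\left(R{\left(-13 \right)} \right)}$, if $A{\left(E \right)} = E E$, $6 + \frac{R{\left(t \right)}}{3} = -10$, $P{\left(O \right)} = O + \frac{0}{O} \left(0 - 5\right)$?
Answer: $2241$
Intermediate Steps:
$P{\left(O \right)} = O$ ($P{\left(O \right)} = O + 0 \left(0 - 5\right) = O + 0 \left(-5\right) = O + 0 = O$)
$R{\left(t \right)} = -48$ ($R{\left(t \right)} = -18 + 3 \left(-10\right) = -18 - 30 = -48$)
$A{\left(E \right)} = E^{2}$
$P{\left(-63 \right)} + A{\left(R{\left(-13 \right)} \right)} = -63 + \left(-48\right)^{2} = -63 + 2304 = 2241$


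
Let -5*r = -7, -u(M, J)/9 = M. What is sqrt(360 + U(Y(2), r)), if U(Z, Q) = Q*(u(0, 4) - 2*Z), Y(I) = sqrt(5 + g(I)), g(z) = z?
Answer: sqrt(9000 - 70*sqrt(7))/5 ≈ 18.777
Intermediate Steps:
u(M, J) = -9*M
r = 7/5 (r = -1/5*(-7) = 7/5 ≈ 1.4000)
Y(I) = sqrt(5 + I)
U(Z, Q) = -2*Q*Z (U(Z, Q) = Q*(-9*0 - 2*Z) = Q*(0 - 2*Z) = Q*(-2*Z) = -2*Q*Z)
sqrt(360 + U(Y(2), r)) = sqrt(360 - 2*7/5*sqrt(5 + 2)) = sqrt(360 - 2*7/5*sqrt(7)) = sqrt(360 - 14*sqrt(7)/5)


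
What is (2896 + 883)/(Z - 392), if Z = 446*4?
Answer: 3779/1392 ≈ 2.7148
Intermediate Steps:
Z = 1784
(2896 + 883)/(Z - 392) = (2896 + 883)/(1784 - 392) = 3779/1392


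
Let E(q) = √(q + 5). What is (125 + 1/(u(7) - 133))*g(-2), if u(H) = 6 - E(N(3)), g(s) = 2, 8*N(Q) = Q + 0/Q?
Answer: 32245218/128989 + 4*√86/128989 ≈ 249.98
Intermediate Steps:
N(Q) = Q/8 (N(Q) = (Q + 0/Q)/8 = (Q + 0)/8 = Q/8)
E(q) = √(5 + q)
u(H) = 6 - √86/4 (u(H) = 6 - √(5 + (⅛)*3) = 6 - √(5 + 3/8) = 6 - √(43/8) = 6 - √86/4)
(125 + 1/(u(7) - 133))*g(-2) = (125 + 1/((6 - √86/4) - 133))*2 = (125 + 1/(-127 - √86/4))*2 = 250 + 2/(-127 - √86/4)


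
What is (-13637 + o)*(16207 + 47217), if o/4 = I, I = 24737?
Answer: 5410764864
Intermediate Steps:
o = 98948 (o = 4*24737 = 98948)
(-13637 + o)*(16207 + 47217) = (-13637 + 98948)*(16207 + 47217) = 85311*63424 = 5410764864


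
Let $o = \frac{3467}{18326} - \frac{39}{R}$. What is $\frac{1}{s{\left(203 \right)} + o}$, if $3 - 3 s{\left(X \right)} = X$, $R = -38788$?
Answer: $- \frac{1066243332}{70880099735} \approx -0.015043$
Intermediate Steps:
$o = \frac{67596355}{355414444}$ ($o = \frac{3467}{18326} - \frac{39}{-38788} = 3467 \cdot \frac{1}{18326} - - \frac{39}{38788} = \frac{3467}{18326} + \frac{39}{38788} = \frac{67596355}{355414444} \approx 0.19019$)
$s{\left(X \right)} = 1 - \frac{X}{3}$
$\frac{1}{s{\left(203 \right)} + o} = \frac{1}{\left(1 - \frac{203}{3}\right) + \frac{67596355}{355414444}} = \frac{1}{- \frac{200}{3} + \frac{67596355}{355414444}} = \frac{1}{- \frac{70880099735}{1066243332}} = - \frac{1066243332}{70880099735}$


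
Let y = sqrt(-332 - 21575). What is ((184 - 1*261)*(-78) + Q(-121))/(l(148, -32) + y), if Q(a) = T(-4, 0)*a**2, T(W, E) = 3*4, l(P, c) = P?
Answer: 26891304/43811 - 181698*I*sqrt(21907)/43811 ≈ 613.8 - 613.84*I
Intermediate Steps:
T(W, E) = 12
y = I*sqrt(21907) (y = sqrt(-21907) = I*sqrt(21907) ≈ 148.01*I)
Q(a) = 12*a**2
((184 - 1*261)*(-78) + Q(-121))/(l(148, -32) + y) = ((184 - 1*261)*(-78) + 12*(-121)**2)/(148 + I*sqrt(21907)) = ((184 - 261)*(-78) + 12*14641)/(148 + I*sqrt(21907)) = (-77*(-78) + 175692)/(148 + I*sqrt(21907)) = (6006 + 175692)/(148 + I*sqrt(21907)) = 181698/(148 + I*sqrt(21907))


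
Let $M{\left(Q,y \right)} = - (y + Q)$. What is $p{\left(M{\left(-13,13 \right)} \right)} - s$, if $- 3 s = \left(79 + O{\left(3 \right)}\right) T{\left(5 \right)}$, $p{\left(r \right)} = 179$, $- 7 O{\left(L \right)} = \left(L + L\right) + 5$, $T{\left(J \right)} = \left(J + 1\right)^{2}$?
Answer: $\frac{7757}{7} \approx 1108.1$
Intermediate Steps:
$T{\left(J \right)} = \left(1 + J\right)^{2}$
$O{\left(L \right)} = - \frac{5}{7} - \frac{2 L}{7}$ ($O{\left(L \right)} = - \frac{\left(L + L\right) + 5}{7} = - \frac{2 L + 5}{7} = - \frac{5 + 2 L}{7} = - \frac{5}{7} - \frac{2 L}{7}$)
$M{\left(Q,y \right)} = - Q - y$ ($M{\left(Q,y \right)} = - (Q + y) = - Q - y$)
$s = - \frac{6504}{7}$ ($s = - \frac{\left(79 - \frac{11}{7}\right) \left(1 + 5\right)^{2}}{3} = - \frac{\left(79 - \frac{11}{7}\right) 6^{2}}{3} = - \frac{\left(79 - \frac{11}{7}\right) 36}{3} = - \frac{\frac{542}{7} \cdot 36}{3} = \left(- \frac{1}{3}\right) \frac{19512}{7} = - \frac{6504}{7} \approx -929.14$)
$p{\left(M{\left(-13,13 \right)} \right)} - s = 179 - - \frac{6504}{7} = 179 + \frac{6504}{7} = \frac{7757}{7}$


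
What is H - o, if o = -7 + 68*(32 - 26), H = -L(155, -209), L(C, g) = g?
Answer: -192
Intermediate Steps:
H = 209 (H = -1*(-209) = 209)
o = 401 (o = -7 + 68*6 = -7 + 408 = 401)
H - o = 209 - 1*401 = 209 - 401 = -192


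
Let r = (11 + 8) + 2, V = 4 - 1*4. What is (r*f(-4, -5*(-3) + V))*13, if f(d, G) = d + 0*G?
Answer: -1092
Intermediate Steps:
V = 0 (V = 4 - 4 = 0)
r = 21 (r = 19 + 2 = 21)
f(d, G) = d (f(d, G) = d + 0 = d)
(r*f(-4, -5*(-3) + V))*13 = (21*(-4))*13 = -84*13 = -1092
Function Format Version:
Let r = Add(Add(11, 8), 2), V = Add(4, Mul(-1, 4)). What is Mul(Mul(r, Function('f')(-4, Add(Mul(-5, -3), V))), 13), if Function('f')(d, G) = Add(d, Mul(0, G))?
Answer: -1092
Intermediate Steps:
V = 0 (V = Add(4, -4) = 0)
r = 21 (r = Add(19, 2) = 21)
Function('f')(d, G) = d (Function('f')(d, G) = Add(d, 0) = d)
Mul(Mul(r, Function('f')(-4, Add(Mul(-5, -3), V))), 13) = Mul(Mul(21, -4), 13) = Mul(-84, 13) = -1092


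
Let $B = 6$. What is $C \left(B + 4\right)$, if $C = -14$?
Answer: $-140$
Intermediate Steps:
$C \left(B + 4\right) = - 14 \left(6 + 4\right) = \left(-14\right) 10 = -140$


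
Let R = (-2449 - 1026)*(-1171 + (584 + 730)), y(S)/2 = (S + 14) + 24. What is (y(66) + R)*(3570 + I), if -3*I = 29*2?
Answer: -5291029484/3 ≈ -1.7637e+9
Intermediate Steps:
y(S) = 76 + 2*S (y(S) = 2*((S + 14) + 24) = 2*((14 + S) + 24) = 2*(38 + S) = 76 + 2*S)
R = -496925 (R = -3475*(-1171 + 1314) = -3475*143 = -496925)
I = -58/3 (I = -29*2/3 = -⅓*58 = -58/3 ≈ -19.333)
(y(66) + R)*(3570 + I) = ((76 + 2*66) - 496925)*(3570 - 58/3) = ((76 + 132) - 496925)*(10652/3) = (208 - 496925)*(10652/3) = -496717*10652/3 = -5291029484/3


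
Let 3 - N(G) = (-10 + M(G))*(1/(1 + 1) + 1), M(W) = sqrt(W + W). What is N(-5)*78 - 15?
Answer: 1389 - 117*I*sqrt(10) ≈ 1389.0 - 369.99*I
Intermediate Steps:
M(W) = sqrt(2)*sqrt(W) (M(W) = sqrt(2*W) = sqrt(2)*sqrt(W))
N(G) = 18 - 3*sqrt(2)*sqrt(G)/2 (N(G) = 3 - (-10 + sqrt(2)*sqrt(G))*(1/(1 + 1) + 1) = 3 - (-10 + sqrt(2)*sqrt(G))*(1/2 + 1) = 3 - (-10 + sqrt(2)*sqrt(G))*3/2 = 3 - (-15 + 3*sqrt(2)*sqrt(G)/2) = 3 + (15 - 3*sqrt(2)*sqrt(G)/2) = 18 - 3*sqrt(2)*sqrt(G)/2)
N(-5)*78 - 15 = (18 - 3*sqrt(2)*sqrt(-5)/2)*78 - 15 = (18 - 3*sqrt(2)*I*sqrt(5)/2)*78 - 15 = (18 - 3*I*sqrt(10)/2)*78 - 15 = (1404 - 117*I*sqrt(10)) - 15 = 1389 - 117*I*sqrt(10)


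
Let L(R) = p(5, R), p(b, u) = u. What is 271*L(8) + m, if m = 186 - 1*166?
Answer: 2188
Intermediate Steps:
L(R) = R
m = 20 (m = 186 - 166 = 20)
271*L(8) + m = 271*8 + 20 = 2168 + 20 = 2188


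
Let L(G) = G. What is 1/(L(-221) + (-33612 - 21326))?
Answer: -1/55159 ≈ -1.8129e-5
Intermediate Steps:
1/(L(-221) + (-33612 - 21326)) = 1/(-221 + (-33612 - 21326)) = 1/(-221 - 54938) = 1/(-55159) = -1/55159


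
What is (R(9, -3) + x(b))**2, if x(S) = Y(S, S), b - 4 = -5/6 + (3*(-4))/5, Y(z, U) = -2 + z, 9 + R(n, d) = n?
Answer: 1369/900 ≈ 1.5211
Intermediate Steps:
R(n, d) = -9 + n
b = 23/30 (b = 4 + (-5/6 + (3*(-4))/5) = 4 + (-5*1/6 - 12*1/5) = 4 + (-5/6 - 12/5) = 4 - 97/30 = 23/30 ≈ 0.76667)
x(S) = -2 + S
(R(9, -3) + x(b))**2 = ((-9 + 9) + (-2 + 23/30))**2 = (0 - 37/30)**2 = (-37/30)**2 = 1369/900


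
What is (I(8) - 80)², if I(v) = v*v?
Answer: 256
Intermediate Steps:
I(v) = v²
(I(8) - 80)² = (8² - 80)² = (64 - 80)² = (-16)² = 256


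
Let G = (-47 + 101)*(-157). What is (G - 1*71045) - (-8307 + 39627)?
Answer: -110843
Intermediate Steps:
G = -8478 (G = 54*(-157) = -8478)
(G - 1*71045) - (-8307 + 39627) = (-8478 - 1*71045) - (-8307 + 39627) = (-8478 - 71045) - 1*31320 = -79523 - 31320 = -110843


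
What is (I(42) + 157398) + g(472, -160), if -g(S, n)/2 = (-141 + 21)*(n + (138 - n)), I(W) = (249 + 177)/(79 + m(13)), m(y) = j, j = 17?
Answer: 3048359/16 ≈ 1.9052e+5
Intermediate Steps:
m(y) = 17
I(W) = 71/16 (I(W) = (249 + 177)/(79 + 17) = 426/96 = 426*(1/96) = 71/16)
g(S, n) = 33120 (g(S, n) = -2*(-141 + 21)*(n + (138 - n)) = -(-240)*138 = -2*(-16560) = 33120)
(I(42) + 157398) + g(472, -160) = (71/16 + 157398) + 33120 = 2518439/16 + 33120 = 3048359/16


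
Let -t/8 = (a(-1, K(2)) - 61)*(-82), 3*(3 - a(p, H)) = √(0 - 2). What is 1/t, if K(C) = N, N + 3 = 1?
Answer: -261/9931184 + 3*I*√2/19862368 ≈ -2.6281e-5 + 2.136e-7*I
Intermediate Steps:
N = -2 (N = -3 + 1 = -2)
K(C) = -2
a(p, H) = 3 - I*√2/3 (a(p, H) = 3 - √(0 - 2)/3 = 3 - I*√2/3)
t = -38048 - 656*I*√2/3 (t = -8*((3 - I*√2/3) - 61)*(-82) = -8*(-58 - I*√2/3)*(-82) = -8*(4756 + 82*I*√2/3) = -38048 - 656*I*√2/3 ≈ -38048.0 - 309.24*I)
1/t = 1/(-38048 - 656*I*√2/3)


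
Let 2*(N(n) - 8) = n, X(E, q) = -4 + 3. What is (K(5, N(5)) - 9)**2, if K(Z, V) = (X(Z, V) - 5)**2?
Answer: 729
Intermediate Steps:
X(E, q) = -1
N(n) = 8 + n/2
K(Z, V) = 36 (K(Z, V) = (-1 - 5)**2 = (-6)**2 = 36)
(K(5, N(5)) - 9)**2 = (36 - 9)**2 = 27**2 = 729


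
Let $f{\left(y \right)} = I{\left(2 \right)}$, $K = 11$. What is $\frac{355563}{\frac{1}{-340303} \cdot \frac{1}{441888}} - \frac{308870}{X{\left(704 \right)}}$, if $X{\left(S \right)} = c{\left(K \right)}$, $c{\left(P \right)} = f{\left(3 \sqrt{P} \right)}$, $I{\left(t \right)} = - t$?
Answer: $-53468074864757597$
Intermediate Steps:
$f{\left(y \right)} = -2$ ($f{\left(y \right)} = \left(-1\right) 2 = -2$)
$c{\left(P \right)} = -2$
$X{\left(S \right)} = -2$
$\frac{355563}{\frac{1}{-340303} \cdot \frac{1}{441888}} - \frac{308870}{X{\left(704 \right)}} = \frac{355563}{\frac{1}{-340303} \cdot \frac{1}{441888}} - \frac{308870}{-2} = \frac{355563}{\left(- \frac{1}{340303}\right) \frac{1}{441888}} - -154435 = \frac{355563}{- \frac{1}{150375812064}} + 154435 = 355563 \left(-150375812064\right) + 154435 = -53468074864912032 + 154435 = -53468074864757597$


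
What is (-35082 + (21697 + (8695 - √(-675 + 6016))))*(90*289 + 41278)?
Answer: -315580720 - 471016*√109 ≈ -3.2050e+8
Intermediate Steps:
(-35082 + (21697 + (8695 - √(-675 + 6016))))*(90*289 + 41278) = (-35082 + (21697 + (8695 - √5341)))*(26010 + 41278) = (-35082 + (21697 + (8695 - 7*√109)))*67288 = (-35082 + (30392 - 7*√109))*67288 = (-4690 - 7*√109)*67288 = -315580720 - 471016*√109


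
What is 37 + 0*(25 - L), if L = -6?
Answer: 37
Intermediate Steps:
37 + 0*(25 - L) = 37 + 0*(25 - 1*(-6)) = 37 + 0*(25 + 6) = 37 + 0*31 = 37 + 0 = 37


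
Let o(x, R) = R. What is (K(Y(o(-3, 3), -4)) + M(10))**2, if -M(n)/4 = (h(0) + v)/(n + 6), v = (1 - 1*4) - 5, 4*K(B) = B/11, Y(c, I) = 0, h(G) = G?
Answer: 4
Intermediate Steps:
K(B) = B/44 (K(B) = (B/11)/4 = B/44)
v = -8 (v = (1 - 4) - 5 = -3 - 5 = -8)
M(n) = 32/(6 + n) (M(n) = -4*(0 - 8)/(n + 6) = -(-32)/(6 + n) = 32/(6 + n))
(K(Y(o(-3, 3), -4)) + M(10))**2 = ((1/44)*0 + 32/(6 + 10))**2 = (0 + 32/16)**2 = (0 + 32*(1/16))**2 = (0 + 2)**2 = 2**2 = 4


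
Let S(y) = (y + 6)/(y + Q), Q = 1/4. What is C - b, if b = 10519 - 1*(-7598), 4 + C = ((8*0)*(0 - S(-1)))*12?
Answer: -18121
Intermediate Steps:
Q = 1/4 ≈ 0.25000
S(y) = (6 + y)/(1/4 + y) (S(y) = (y + 6)/(y + 1/4) = (6 + y)/(1/4 + y))
C = -4 (C = -4 + ((8*0)*(0 - 4*(6 - 1)/(1 + 4*(-1))))*12 = -4 + (0*(0 - 4*5/(1 - 4)))*12 = -4 + (0*(0 - 4*5/(-3)))*12 = -4 + (0*(0 - 4*(-1)*5/3))*12 = -4 + (0*(0 - 1*(-20/3)))*12 = -4 + (0*(0 + 20/3))*12 = -4 + (0*(20/3))*12 = -4 + 0*12 = -4 + 0 = -4)
b = 18117 (b = 10519 + 7598 = 18117)
C - b = -4 - 1*18117 = -4 - 18117 = -18121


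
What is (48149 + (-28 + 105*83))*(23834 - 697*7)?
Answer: 1077326380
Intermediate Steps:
(48149 + (-28 + 105*83))*(23834 - 697*7) = (48149 + (-28 + 8715))*(23834 - 4879) = (48149 + 8687)*18955 = 56836*18955 = 1077326380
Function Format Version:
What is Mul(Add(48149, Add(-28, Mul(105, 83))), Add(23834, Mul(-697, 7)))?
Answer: 1077326380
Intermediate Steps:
Mul(Add(48149, Add(-28, Mul(105, 83))), Add(23834, Mul(-697, 7))) = Mul(Add(48149, Add(-28, 8715)), Add(23834, -4879)) = Mul(Add(48149, 8687), 18955) = Mul(56836, 18955) = 1077326380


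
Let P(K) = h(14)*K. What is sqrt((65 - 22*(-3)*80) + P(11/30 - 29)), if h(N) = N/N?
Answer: sqrt(4784730)/30 ≈ 72.913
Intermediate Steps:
h(N) = 1
P(K) = K (P(K) = 1*K = K)
sqrt((65 - 22*(-3)*80) + P(11/30 - 29)) = sqrt((65 - 22*(-3)*80) + (11/30 - 29)) = sqrt((65 + 66*80) + (11*(1/30) - 29)) = sqrt((65 + 5280) + (11/30 - 29)) = sqrt(5345 - 859/30) = sqrt(159491/30) = sqrt(4784730)/30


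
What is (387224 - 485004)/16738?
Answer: -48890/8369 ≈ -5.8418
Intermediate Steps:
(387224 - 485004)/16738 = -97780*1/16738 = -48890/8369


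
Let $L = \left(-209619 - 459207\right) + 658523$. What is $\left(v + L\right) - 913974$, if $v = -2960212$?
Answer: $-3884489$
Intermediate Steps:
$L = -10303$ ($L = -668826 + 658523 = -10303$)
$\left(v + L\right) - 913974 = \left(-2960212 - 10303\right) - 913974 = -2970515 - 913974 = -3884489$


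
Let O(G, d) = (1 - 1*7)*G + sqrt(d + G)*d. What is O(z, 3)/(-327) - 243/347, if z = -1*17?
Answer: -38285/37823 - I*sqrt(14)/109 ≈ -1.0122 - 0.034327*I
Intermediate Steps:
z = -17
O(G, d) = -6*G + d*sqrt(G + d) (O(G, d) = (1 - 7)*G + sqrt(G + d)*d = -6*G + d*sqrt(G + d))
O(z, 3)/(-327) - 243/347 = (-6*(-17) + 3*sqrt(-17 + 3))/(-327) - 243/347 = (102 + 3*sqrt(-14))*(-1/327) - 243*1/347 = (102 + 3*(I*sqrt(14)))*(-1/327) - 243/347 = (102 + 3*I*sqrt(14))*(-1/327) - 243/347 = (-34/109 - I*sqrt(14)/109) - 243/347 = -38285/37823 - I*sqrt(14)/109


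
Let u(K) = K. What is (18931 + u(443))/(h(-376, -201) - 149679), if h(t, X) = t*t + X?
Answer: -9687/4252 ≈ -2.2782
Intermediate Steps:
h(t, X) = X + t² (h(t, X) = t² + X = X + t²)
(18931 + u(443))/(h(-376, -201) - 149679) = (18931 + 443)/((-201 + (-376)²) - 149679) = 19374/((-201 + 141376) - 149679) = 19374/(141175 - 149679) = 19374/(-8504) = 19374*(-1/8504) = -9687/4252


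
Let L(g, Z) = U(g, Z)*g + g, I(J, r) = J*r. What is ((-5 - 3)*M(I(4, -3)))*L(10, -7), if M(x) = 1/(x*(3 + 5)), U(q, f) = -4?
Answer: -5/2 ≈ -2.5000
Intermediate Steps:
M(x) = 1/(8*x) (M(x) = 1/(x*8) = 1/(8*x))
L(g, Z) = -3*g (L(g, Z) = -4*g + g = -3*g)
((-5 - 3)*M(I(4, -3)))*L(10, -7) = ((-5 - 3)*(1/(8*((4*(-3))))))*(-3*10) = -1/(-12)*(-30) = -(-1)/12*(-30) = -8*(-1/96)*(-30) = (1/12)*(-30) = -5/2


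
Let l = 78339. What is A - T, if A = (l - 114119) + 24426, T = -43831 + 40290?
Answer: -7813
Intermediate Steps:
T = -3541
A = -11354 (A = (78339 - 114119) + 24426 = -35780 + 24426 = -11354)
A - T = -11354 - 1*(-3541) = -11354 + 3541 = -7813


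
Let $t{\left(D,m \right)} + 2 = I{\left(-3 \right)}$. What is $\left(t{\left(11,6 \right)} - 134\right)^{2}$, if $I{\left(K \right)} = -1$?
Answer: $18769$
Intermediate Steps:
$t{\left(D,m \right)} = -3$ ($t{\left(D,m \right)} = -2 - 1 = -3$)
$\left(t{\left(11,6 \right)} - 134\right)^{2} = \left(-3 - 134\right)^{2} = \left(-137\right)^{2} = 18769$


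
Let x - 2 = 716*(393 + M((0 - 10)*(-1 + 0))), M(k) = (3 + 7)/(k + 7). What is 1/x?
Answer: 17/4790790 ≈ 3.5485e-6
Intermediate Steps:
M(k) = 10/(7 + k)
x = 4790790/17 (x = 2 + 716*(393 + 10/(7 + (0 - 10)*(-1 + 0))) = 2 + 716*(393 + 10/(7 - 10*(-1))) = 2 + 716*(393 + 10/(7 + 10)) = 2 + 716*(393 + 10/17) = 2 + 716*(6691/17) = 2 + 4790756/17 = 4790790/17 ≈ 2.8181e+5)
1/x = 1/(4790790/17) = 17/4790790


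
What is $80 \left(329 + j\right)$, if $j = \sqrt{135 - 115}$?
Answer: $26320 + 160 \sqrt{5} \approx 26678.0$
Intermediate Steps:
$j = 2 \sqrt{5}$ ($j = \sqrt{20} = 2 \sqrt{5} \approx 4.4721$)
$80 \left(329 + j\right) = 80 \left(329 + 2 \sqrt{5}\right) = 26320 + 160 \sqrt{5}$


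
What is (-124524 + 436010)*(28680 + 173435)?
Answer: 62955992890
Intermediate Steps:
(-124524 + 436010)*(28680 + 173435) = 311486*202115 = 62955992890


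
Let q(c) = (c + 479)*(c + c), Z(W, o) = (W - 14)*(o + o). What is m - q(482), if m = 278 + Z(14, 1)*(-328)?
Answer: -926126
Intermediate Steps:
Z(W, o) = 2*o*(-14 + W) (Z(W, o) = (-14 + W)*(2*o) = 2*o*(-14 + W))
q(c) = 2*c*(479 + c) (q(c) = (479 + c)*(2*c) = 2*c*(479 + c))
m = 278 (m = 278 + (2*1*(-14 + 14))*(-328) = 278 + (2*1*0)*(-328) = 278 + 0*(-328) = 278 + 0 = 278)
m - q(482) = 278 - 2*482*(479 + 482) = 278 - 2*482*961 = 278 - 1*926404 = 278 - 926404 = -926126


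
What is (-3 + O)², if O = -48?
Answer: 2601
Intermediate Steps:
(-3 + O)² = (-3 - 48)² = (-51)² = 2601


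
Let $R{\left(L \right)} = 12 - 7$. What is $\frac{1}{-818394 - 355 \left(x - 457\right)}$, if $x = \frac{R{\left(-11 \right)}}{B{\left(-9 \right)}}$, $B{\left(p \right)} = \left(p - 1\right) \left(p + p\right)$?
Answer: $- \frac{36}{23622079} \approx -1.524 \cdot 10^{-6}$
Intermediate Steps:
$R{\left(L \right)} = 5$
$B{\left(p \right)} = 2 p \left(-1 + p\right)$ ($B{\left(p \right)} = \left(-1 + p\right) 2 p = 2 p \left(-1 + p\right)$)
$x = \frac{1}{36}$ ($x = \frac{5}{2 \left(-9\right) \left(-1 - 9\right)} = \frac{5}{2 \left(-9\right) \left(-10\right)} = \frac{5}{180} = 5 \cdot \frac{1}{180} = \frac{1}{36} \approx 0.027778$)
$\frac{1}{-818394 - 355 \left(x - 457\right)} = \frac{1}{-818394 - 355 \left(\frac{1}{36} - 457\right)} = \frac{1}{-818394 - - \frac{5840105}{36}} = \frac{1}{-818394 + \frac{5840105}{36}} = \frac{1}{- \frac{23622079}{36}} = - \frac{36}{23622079}$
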